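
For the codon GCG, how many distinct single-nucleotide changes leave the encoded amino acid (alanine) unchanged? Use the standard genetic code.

Position 1: none → 0 synonymous.
Position 2: none → 0 synonymous.
Position 3: GCU, GCC, GCA → 3 synonymous.
Total: 0 + 0 + 3 = 3.

3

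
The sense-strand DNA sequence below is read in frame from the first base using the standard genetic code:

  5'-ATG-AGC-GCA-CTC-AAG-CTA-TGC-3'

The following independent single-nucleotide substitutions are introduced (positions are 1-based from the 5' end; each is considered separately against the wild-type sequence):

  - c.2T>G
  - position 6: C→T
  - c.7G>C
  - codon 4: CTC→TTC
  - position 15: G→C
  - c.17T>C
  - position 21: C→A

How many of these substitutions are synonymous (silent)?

1

Codon 1: ATG (Met) → AGG (Arg) — missense.
Codon 2: AGC (Ser) → AGT (Ser) — synonymous.
Codon 3: GCA (Ala) → CCA (Pro) — missense.
Codon 4: CTC (Leu) → TTC (Phe) — missense.
Codon 5: AAG (Lys) → AAC (Asn) — missense.
Codon 6: CTA (Leu) → CCA (Pro) — missense.
Codon 7: TGC (Cys) → TGA (Stop) — nonsense.
Synonymous: 1 of 7.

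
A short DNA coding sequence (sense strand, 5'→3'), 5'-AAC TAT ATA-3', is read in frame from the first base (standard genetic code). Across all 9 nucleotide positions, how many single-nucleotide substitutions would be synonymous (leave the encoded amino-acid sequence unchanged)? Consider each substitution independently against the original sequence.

4

Codon 1 (AAC, Asn): 1 synonymous substitution.
Codon 2 (TAT, Tyr): 1 synonymous substitution.
Codon 3 (ATA, Ile): 2 synonymous substitutions.
Total: 1 + 1 + 2 = 4.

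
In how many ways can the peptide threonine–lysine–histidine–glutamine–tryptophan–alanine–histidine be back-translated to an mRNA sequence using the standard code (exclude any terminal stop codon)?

Thr: 4 codons.
Lys: 2 codons.
His: 2 codons.
Gln: 2 codons.
Trp: 1 codon.
Ala: 4 codons.
His: 2 codons.
4 × 2 × 2 × 2 × 1 × 4 × 2 = 256.

256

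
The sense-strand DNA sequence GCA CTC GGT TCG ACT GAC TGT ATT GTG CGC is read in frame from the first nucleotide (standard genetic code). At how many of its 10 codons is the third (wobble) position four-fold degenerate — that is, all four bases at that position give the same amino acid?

7

Codon 1 GCA (Ala): third position 4-fold.
Codon 2 CTC (Leu): third position 4-fold.
Codon 3 GGT (Gly): third position 4-fold.
Codon 4 TCG (Ser): third position 4-fold.
Codon 5 ACT (Thr): third position 4-fold.
Codon 6 GAC (Asp): third position 2-fold.
Codon 7 TGT (Cys): third position 2-fold.
Codon 8 ATT (Ile): third position 3-fold.
Codon 9 GTG (Val): third position 4-fold.
Codon 10 CGC (Arg): third position 4-fold.
Four-fold degenerate third positions: 7.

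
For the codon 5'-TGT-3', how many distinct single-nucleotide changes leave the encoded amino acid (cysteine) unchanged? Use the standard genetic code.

1

Position 1: none → 0 synonymous.
Position 2: none → 0 synonymous.
Position 3: TGC → 1 synonymous.
Total: 0 + 0 + 1 = 1.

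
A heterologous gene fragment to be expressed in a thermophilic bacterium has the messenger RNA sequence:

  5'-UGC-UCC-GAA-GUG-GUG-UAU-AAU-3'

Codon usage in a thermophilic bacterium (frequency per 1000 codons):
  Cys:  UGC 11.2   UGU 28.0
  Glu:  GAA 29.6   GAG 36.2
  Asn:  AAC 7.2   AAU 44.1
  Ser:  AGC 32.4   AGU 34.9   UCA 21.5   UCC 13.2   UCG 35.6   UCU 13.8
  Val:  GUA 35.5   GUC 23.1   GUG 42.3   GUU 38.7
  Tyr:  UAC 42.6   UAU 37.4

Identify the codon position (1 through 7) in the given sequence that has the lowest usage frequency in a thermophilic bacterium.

1

Codon 1 UGC (Cys): 11.2 per 1000.
Codon 2 UCC (Ser): 13.2 per 1000.
Codon 3 GAA (Glu): 29.6 per 1000.
Codon 4 GUG (Val): 42.3 per 1000.
Codon 5 GUG (Val): 42.3 per 1000.
Codon 6 UAU (Tyr): 37.4 per 1000.
Codon 7 AAU (Asn): 44.1 per 1000.
Lowest frequency is 11.2 at codon 1.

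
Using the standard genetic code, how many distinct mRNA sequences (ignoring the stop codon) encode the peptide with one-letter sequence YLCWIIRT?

Tyr: 2 codons.
Leu: 6 codons.
Cys: 2 codons.
Trp: 1 codon.
Ile: 3 codons.
Ile: 3 codons.
Arg: 6 codons.
Thr: 4 codons.
2 × 6 × 2 × 1 × 3 × 3 × 6 × 4 = 5184.

5184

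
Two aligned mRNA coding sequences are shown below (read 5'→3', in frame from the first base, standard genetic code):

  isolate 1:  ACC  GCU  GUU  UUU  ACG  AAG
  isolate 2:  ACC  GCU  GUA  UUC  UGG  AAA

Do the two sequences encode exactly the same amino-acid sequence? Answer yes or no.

Codon 1: ACC Thr / ACC Thr — identical.
Codon 2: GCU Ala / GCU Ala — identical.
Codon 3: GUU Val / GUA Val — synonymous.
Codon 4: UUU Phe / UUC Phe — synonymous.
Codon 5: ACG Thr / UGG Trp — nonsynonymous.
Codon 6: AAG Lys / AAA Lys — synonymous.
Nonsynonymous differences: 1 → different protein.

no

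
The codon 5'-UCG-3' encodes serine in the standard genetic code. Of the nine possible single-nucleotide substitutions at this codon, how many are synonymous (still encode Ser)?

3

Position 1: none → 0 synonymous.
Position 2: none → 0 synonymous.
Position 3: UCU, UCC, UCA → 3 synonymous.
Total: 0 + 0 + 3 = 3.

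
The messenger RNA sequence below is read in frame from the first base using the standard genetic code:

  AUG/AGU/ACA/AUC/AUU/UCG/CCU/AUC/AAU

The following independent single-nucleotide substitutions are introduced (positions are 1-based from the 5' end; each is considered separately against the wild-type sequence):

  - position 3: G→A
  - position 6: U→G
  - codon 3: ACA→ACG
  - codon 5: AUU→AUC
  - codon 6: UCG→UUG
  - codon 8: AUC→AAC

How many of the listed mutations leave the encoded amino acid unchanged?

Codon 1: AUG (Met) → AUA (Ile) — missense.
Codon 2: AGU (Ser) → AGG (Arg) — missense.
Codon 3: ACA (Thr) → ACG (Thr) — synonymous.
Codon 5: AUU (Ile) → AUC (Ile) — synonymous.
Codon 6: UCG (Ser) → UUG (Leu) — missense.
Codon 8: AUC (Ile) → AAC (Asn) — missense.
Synonymous: 2 of 6.

2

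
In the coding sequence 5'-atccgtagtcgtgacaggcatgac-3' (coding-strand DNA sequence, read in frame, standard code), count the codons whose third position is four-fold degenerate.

Codon 1 ATC (Ile): third position 3-fold.
Codon 2 CGT (Arg): third position 4-fold.
Codon 3 AGT (Ser): third position 2-fold.
Codon 4 CGT (Arg): third position 4-fold.
Codon 5 GAC (Asp): third position 2-fold.
Codon 6 AGG (Arg): third position 2-fold.
Codon 7 CAT (His): third position 2-fold.
Codon 8 GAC (Asp): third position 2-fold.
Four-fold degenerate third positions: 2.

2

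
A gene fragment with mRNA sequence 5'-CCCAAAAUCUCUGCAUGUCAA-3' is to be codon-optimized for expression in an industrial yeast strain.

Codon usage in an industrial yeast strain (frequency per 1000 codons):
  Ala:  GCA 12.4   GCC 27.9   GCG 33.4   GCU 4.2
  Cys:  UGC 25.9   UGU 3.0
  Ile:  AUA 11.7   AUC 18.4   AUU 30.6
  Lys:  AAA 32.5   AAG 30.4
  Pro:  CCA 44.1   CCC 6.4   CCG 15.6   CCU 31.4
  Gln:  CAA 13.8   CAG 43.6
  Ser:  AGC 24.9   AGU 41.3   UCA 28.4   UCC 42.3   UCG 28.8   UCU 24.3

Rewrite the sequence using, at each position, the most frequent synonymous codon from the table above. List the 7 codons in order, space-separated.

Codon 1 (Pro): best is CCA at 44.1.
Codon 2 (Lys): best is AAA at 32.5.
Codon 3 (Ile): best is AUU at 30.6.
Codon 4 (Ser): best is UCC at 42.3.
Codon 5 (Ala): best is GCG at 33.4.
Codon 6 (Cys): best is UGC at 25.9.
Codon 7 (Gln): best is CAG at 43.6.

CCA AAA AUU UCC GCG UGC CAG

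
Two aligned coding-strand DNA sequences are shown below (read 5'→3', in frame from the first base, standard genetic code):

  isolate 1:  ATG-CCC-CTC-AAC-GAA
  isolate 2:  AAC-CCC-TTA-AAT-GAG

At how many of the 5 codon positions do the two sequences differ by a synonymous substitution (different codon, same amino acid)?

3

Codon 1: ATG Met / AAC Asn — nonsynonymous.
Codon 2: CCC Pro / CCC Pro — identical.
Codon 3: CTC Leu / TTA Leu — synonymous.
Codon 4: AAC Asn / AAT Asn — synonymous.
Codon 5: GAA Glu / GAG Glu — synonymous.
Synonymous differences: 3.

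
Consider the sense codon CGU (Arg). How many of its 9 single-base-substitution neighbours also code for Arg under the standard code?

Position 1: none → 0 synonymous.
Position 2: none → 0 synonymous.
Position 3: CGC, CGA, CGG → 3 synonymous.
Total: 0 + 0 + 3 = 3.

3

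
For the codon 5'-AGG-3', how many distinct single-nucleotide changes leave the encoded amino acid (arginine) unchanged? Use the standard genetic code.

Position 1: CGG → 1 synonymous.
Position 2: none → 0 synonymous.
Position 3: AGA → 1 synonymous.
Total: 1 + 0 + 1 = 2.

2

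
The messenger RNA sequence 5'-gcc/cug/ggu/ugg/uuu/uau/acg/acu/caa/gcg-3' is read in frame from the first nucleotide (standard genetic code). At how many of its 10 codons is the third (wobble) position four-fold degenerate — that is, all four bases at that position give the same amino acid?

6

Codon 1 GCC (Ala): third position 4-fold.
Codon 2 CUG (Leu): third position 4-fold.
Codon 3 GGU (Gly): third position 4-fold.
Codon 4 UGG (Trp): third position 1-fold.
Codon 5 UUU (Phe): third position 2-fold.
Codon 6 UAU (Tyr): third position 2-fold.
Codon 7 ACG (Thr): third position 4-fold.
Codon 8 ACU (Thr): third position 4-fold.
Codon 9 CAA (Gln): third position 2-fold.
Codon 10 GCG (Ala): third position 4-fold.
Four-fold degenerate third positions: 6.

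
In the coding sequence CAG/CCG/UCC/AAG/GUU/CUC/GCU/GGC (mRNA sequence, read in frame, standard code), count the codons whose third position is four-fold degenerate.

6

Codon 1 CAG (Gln): third position 2-fold.
Codon 2 CCG (Pro): third position 4-fold.
Codon 3 UCC (Ser): third position 4-fold.
Codon 4 AAG (Lys): third position 2-fold.
Codon 5 GUU (Val): third position 4-fold.
Codon 6 CUC (Leu): third position 4-fold.
Codon 7 GCU (Ala): third position 4-fold.
Codon 8 GGC (Gly): third position 4-fold.
Four-fold degenerate third positions: 6.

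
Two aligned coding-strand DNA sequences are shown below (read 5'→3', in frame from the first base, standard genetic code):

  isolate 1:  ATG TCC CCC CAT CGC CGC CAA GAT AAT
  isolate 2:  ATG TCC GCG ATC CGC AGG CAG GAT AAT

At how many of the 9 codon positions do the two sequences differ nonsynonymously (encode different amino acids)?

Codon 1: ATG Met / ATG Met — identical.
Codon 2: TCC Ser / TCC Ser — identical.
Codon 3: CCC Pro / GCG Ala — nonsynonymous.
Codon 4: CAT His / ATC Ile — nonsynonymous.
Codon 5: CGC Arg / CGC Arg — identical.
Codon 6: CGC Arg / AGG Arg — synonymous.
Codon 7: CAA Gln / CAG Gln — synonymous.
Codon 8: GAT Asp / GAT Asp — identical.
Codon 9: AAT Asn / AAT Asn — identical.
Nonsynonymous differences: 2.

2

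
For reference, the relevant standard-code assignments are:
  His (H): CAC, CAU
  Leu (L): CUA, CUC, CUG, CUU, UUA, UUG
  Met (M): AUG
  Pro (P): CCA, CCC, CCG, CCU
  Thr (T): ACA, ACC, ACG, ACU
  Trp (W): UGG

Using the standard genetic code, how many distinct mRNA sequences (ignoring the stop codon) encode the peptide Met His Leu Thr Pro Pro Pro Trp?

Met: 1 codon.
His: 2 codons.
Leu: 6 codons.
Thr: 4 codons.
Pro: 4 codons.
Pro: 4 codons.
Pro: 4 codons.
Trp: 1 codon.
1 × 2 × 6 × 4 × 4 × 4 × 4 × 1 = 3072.

3072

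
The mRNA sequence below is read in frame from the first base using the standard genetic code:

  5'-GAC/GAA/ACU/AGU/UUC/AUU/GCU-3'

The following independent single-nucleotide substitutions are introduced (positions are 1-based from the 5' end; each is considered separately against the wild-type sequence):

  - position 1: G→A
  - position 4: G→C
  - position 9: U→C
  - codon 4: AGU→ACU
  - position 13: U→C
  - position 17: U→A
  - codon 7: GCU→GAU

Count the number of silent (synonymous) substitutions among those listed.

1

Codon 1: GAC (Asp) → AAC (Asn) — missense.
Codon 2: GAA (Glu) → CAA (Gln) — missense.
Codon 3: ACU (Thr) → ACC (Thr) — synonymous.
Codon 4: AGU (Ser) → ACU (Thr) — missense.
Codon 5: UUC (Phe) → CUC (Leu) — missense.
Codon 6: AUU (Ile) → AAU (Asn) — missense.
Codon 7: GCU (Ala) → GAU (Asp) — missense.
Synonymous: 1 of 7.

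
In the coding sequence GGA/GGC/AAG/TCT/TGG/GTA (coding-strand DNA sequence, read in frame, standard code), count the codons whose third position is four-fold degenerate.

4

Codon 1 GGA (Gly): third position 4-fold.
Codon 2 GGC (Gly): third position 4-fold.
Codon 3 AAG (Lys): third position 2-fold.
Codon 4 TCT (Ser): third position 4-fold.
Codon 5 TGG (Trp): third position 1-fold.
Codon 6 GTA (Val): third position 4-fold.
Four-fold degenerate third positions: 4.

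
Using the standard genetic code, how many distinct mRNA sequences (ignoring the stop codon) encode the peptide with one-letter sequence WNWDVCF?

64

Trp: 1 codon.
Asn: 2 codons.
Trp: 1 codon.
Asp: 2 codons.
Val: 4 codons.
Cys: 2 codons.
Phe: 2 codons.
1 × 2 × 1 × 2 × 4 × 2 × 2 = 64.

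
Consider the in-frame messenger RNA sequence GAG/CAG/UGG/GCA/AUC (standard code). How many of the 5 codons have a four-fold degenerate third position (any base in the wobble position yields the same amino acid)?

1

Codon 1 GAG (Glu): third position 2-fold.
Codon 2 CAG (Gln): third position 2-fold.
Codon 3 UGG (Trp): third position 1-fold.
Codon 4 GCA (Ala): third position 4-fold.
Codon 5 AUC (Ile): third position 3-fold.
Four-fold degenerate third positions: 1.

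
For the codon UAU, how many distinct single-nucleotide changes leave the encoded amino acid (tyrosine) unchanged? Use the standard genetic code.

1

Position 1: none → 0 synonymous.
Position 2: none → 0 synonymous.
Position 3: UAC → 1 synonymous.
Total: 0 + 0 + 1 = 1.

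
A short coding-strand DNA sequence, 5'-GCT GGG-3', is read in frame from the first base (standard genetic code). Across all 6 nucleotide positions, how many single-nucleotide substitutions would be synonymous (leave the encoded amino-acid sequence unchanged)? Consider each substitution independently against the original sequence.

6

Codon 1 (GCT, Ala): 3 synonymous substitutions.
Codon 2 (GGG, Gly): 3 synonymous substitutions.
Total: 3 + 3 = 6.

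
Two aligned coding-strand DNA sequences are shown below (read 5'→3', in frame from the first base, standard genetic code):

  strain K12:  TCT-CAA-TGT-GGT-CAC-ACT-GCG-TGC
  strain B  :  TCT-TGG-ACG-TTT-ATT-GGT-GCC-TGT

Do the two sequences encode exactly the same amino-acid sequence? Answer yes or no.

Codon 1: TCT Ser / TCT Ser — identical.
Codon 2: CAA Gln / TGG Trp — nonsynonymous.
Codon 3: TGT Cys / ACG Thr — nonsynonymous.
Codon 4: GGT Gly / TTT Phe — nonsynonymous.
Codon 5: CAC His / ATT Ile — nonsynonymous.
Codon 6: ACT Thr / GGT Gly — nonsynonymous.
Codon 7: GCG Ala / GCC Ala — synonymous.
Codon 8: TGC Cys / TGT Cys — synonymous.
Nonsynonymous differences: 5 → different protein.

no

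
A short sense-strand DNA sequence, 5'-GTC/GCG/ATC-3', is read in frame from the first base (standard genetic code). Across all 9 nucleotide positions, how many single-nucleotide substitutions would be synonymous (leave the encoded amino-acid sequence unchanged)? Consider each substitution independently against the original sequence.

Codon 1 (GTC, Val): 3 synonymous substitutions.
Codon 2 (GCG, Ala): 3 synonymous substitutions.
Codon 3 (ATC, Ile): 2 synonymous substitutions.
Total: 3 + 3 + 2 = 8.

8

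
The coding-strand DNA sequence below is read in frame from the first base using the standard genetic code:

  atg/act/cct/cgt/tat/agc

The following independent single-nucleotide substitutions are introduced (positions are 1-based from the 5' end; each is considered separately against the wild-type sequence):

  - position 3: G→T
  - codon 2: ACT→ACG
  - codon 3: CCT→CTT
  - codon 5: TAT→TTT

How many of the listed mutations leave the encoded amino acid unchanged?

1

Codon 1: ATG (Met) → ATT (Ile) — missense.
Codon 2: ACT (Thr) → ACG (Thr) — synonymous.
Codon 3: CCT (Pro) → CTT (Leu) — missense.
Codon 5: TAT (Tyr) → TTT (Phe) — missense.
Synonymous: 1 of 4.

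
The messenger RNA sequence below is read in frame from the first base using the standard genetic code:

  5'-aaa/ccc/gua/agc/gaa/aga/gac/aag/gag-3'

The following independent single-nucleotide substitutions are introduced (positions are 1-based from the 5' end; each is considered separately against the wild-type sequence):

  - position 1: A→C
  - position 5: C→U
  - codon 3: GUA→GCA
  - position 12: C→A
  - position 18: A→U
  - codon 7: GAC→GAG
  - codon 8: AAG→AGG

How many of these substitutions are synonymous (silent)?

Codon 1: AAA (Lys) → CAA (Gln) — missense.
Codon 2: CCC (Pro) → CUC (Leu) — missense.
Codon 3: GUA (Val) → GCA (Ala) — missense.
Codon 4: AGC (Ser) → AGA (Arg) — missense.
Codon 6: AGA (Arg) → AGU (Ser) — missense.
Codon 7: GAC (Asp) → GAG (Glu) — missense.
Codon 8: AAG (Lys) → AGG (Arg) — missense.
Synonymous: 0 of 7.

0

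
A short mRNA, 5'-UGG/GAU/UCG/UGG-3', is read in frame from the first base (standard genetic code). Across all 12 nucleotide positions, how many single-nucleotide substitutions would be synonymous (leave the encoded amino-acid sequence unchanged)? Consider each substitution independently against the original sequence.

Codon 1 (UGG, Trp): 0 synonymous substitutions.
Codon 2 (GAU, Asp): 1 synonymous substitution.
Codon 3 (UCG, Ser): 3 synonymous substitutions.
Codon 4 (UGG, Trp): 0 synonymous substitutions.
Total: 0 + 1 + 3 + 0 = 4.

4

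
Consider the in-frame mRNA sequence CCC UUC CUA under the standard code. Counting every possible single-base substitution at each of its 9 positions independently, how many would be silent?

Codon 1 (CCC, Pro): 3 synonymous substitutions.
Codon 2 (UUC, Phe): 1 synonymous substitution.
Codon 3 (CUA, Leu): 4 synonymous substitutions.
Total: 3 + 1 + 4 = 8.

8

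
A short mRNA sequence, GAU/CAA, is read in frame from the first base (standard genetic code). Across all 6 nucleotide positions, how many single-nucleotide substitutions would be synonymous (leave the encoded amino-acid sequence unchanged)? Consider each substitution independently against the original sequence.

2

Codon 1 (GAU, Asp): 1 synonymous substitution.
Codon 2 (CAA, Gln): 1 synonymous substitution.
Total: 1 + 1 = 2.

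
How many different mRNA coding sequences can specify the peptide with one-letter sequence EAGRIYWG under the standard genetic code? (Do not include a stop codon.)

Glu: 2 codons.
Ala: 4 codons.
Gly: 4 codons.
Arg: 6 codons.
Ile: 3 codons.
Tyr: 2 codons.
Trp: 1 codon.
Gly: 4 codons.
2 × 4 × 4 × 6 × 3 × 2 × 1 × 4 = 4608.

4608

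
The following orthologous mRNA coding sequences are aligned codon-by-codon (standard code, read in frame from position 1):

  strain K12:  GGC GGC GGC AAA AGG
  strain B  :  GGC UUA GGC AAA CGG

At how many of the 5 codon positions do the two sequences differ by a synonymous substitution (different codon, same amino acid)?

Codon 1: GGC Gly / GGC Gly — identical.
Codon 2: GGC Gly / UUA Leu — nonsynonymous.
Codon 3: GGC Gly / GGC Gly — identical.
Codon 4: AAA Lys / AAA Lys — identical.
Codon 5: AGG Arg / CGG Arg — synonymous.
Synonymous differences: 1.

1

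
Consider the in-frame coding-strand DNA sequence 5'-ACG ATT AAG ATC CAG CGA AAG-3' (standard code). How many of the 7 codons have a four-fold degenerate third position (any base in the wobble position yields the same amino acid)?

Codon 1 ACG (Thr): third position 4-fold.
Codon 2 ATT (Ile): third position 3-fold.
Codon 3 AAG (Lys): third position 2-fold.
Codon 4 ATC (Ile): third position 3-fold.
Codon 5 CAG (Gln): third position 2-fold.
Codon 6 CGA (Arg): third position 4-fold.
Codon 7 AAG (Lys): third position 2-fold.
Four-fold degenerate third positions: 2.

2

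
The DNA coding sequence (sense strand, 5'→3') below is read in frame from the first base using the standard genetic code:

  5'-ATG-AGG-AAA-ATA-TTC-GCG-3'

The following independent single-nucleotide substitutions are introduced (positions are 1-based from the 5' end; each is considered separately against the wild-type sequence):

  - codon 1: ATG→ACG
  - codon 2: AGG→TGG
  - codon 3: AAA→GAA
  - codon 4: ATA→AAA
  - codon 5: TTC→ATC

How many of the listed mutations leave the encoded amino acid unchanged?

Codon 1: ATG (Met) → ACG (Thr) — missense.
Codon 2: AGG (Arg) → TGG (Trp) — missense.
Codon 3: AAA (Lys) → GAA (Glu) — missense.
Codon 4: ATA (Ile) → AAA (Lys) — missense.
Codon 5: TTC (Phe) → ATC (Ile) — missense.
Synonymous: 0 of 5.

0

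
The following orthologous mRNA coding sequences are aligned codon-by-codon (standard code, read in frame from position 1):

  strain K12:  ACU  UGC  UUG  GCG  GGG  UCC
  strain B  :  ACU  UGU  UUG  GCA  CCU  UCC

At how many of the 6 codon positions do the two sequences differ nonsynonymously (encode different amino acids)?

1

Codon 1: ACU Thr / ACU Thr — identical.
Codon 2: UGC Cys / UGU Cys — synonymous.
Codon 3: UUG Leu / UUG Leu — identical.
Codon 4: GCG Ala / GCA Ala — synonymous.
Codon 5: GGG Gly / CCU Pro — nonsynonymous.
Codon 6: UCC Ser / UCC Ser — identical.
Nonsynonymous differences: 1.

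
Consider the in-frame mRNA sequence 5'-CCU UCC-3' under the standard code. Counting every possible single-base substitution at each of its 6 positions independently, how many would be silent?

Codon 1 (CCU, Pro): 3 synonymous substitutions.
Codon 2 (UCC, Ser): 3 synonymous substitutions.
Total: 3 + 3 = 6.

6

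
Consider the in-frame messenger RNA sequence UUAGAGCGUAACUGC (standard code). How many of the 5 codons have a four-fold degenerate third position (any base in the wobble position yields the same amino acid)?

Codon 1 UUA (Leu): third position 2-fold.
Codon 2 GAG (Glu): third position 2-fold.
Codon 3 CGU (Arg): third position 4-fold.
Codon 4 AAC (Asn): third position 2-fold.
Codon 5 UGC (Cys): third position 2-fold.
Four-fold degenerate third positions: 1.

1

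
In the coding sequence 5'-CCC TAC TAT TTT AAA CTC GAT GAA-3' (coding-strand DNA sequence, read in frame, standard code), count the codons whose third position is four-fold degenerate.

2

Codon 1 CCC (Pro): third position 4-fold.
Codon 2 TAC (Tyr): third position 2-fold.
Codon 3 TAT (Tyr): third position 2-fold.
Codon 4 TTT (Phe): third position 2-fold.
Codon 5 AAA (Lys): third position 2-fold.
Codon 6 CTC (Leu): third position 4-fold.
Codon 7 GAT (Asp): third position 2-fold.
Codon 8 GAA (Glu): third position 2-fold.
Four-fold degenerate third positions: 2.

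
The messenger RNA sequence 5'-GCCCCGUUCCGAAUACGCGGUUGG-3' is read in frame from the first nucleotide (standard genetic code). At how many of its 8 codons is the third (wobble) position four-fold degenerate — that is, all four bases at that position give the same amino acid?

5

Codon 1 GCC (Ala): third position 4-fold.
Codon 2 CCG (Pro): third position 4-fold.
Codon 3 UUC (Phe): third position 2-fold.
Codon 4 CGA (Arg): third position 4-fold.
Codon 5 AUA (Ile): third position 3-fold.
Codon 6 CGC (Arg): third position 4-fold.
Codon 7 GGU (Gly): third position 4-fold.
Codon 8 UGG (Trp): third position 1-fold.
Four-fold degenerate third positions: 5.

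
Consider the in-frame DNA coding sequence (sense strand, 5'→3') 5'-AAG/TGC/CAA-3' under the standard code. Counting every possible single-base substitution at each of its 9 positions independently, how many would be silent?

3

Codon 1 (AAG, Lys): 1 synonymous substitution.
Codon 2 (TGC, Cys): 1 synonymous substitution.
Codon 3 (CAA, Gln): 1 synonymous substitution.
Total: 1 + 1 + 1 = 3.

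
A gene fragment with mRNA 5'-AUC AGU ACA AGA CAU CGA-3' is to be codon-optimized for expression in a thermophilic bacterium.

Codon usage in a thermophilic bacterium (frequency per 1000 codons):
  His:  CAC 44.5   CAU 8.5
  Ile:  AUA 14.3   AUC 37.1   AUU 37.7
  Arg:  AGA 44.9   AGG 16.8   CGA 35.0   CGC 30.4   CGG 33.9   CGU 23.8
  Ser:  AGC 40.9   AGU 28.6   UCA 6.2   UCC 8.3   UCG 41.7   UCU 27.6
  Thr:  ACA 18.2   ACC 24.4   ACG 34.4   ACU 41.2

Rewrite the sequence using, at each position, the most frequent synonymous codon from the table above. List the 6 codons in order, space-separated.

Codon 1 (Ile): best is AUU at 37.7.
Codon 2 (Ser): best is UCG at 41.7.
Codon 3 (Thr): best is ACU at 41.2.
Codon 4 (Arg): best is AGA at 44.9.
Codon 5 (His): best is CAC at 44.5.
Codon 6 (Arg): best is AGA at 44.9.

AUU UCG ACU AGA CAC AGA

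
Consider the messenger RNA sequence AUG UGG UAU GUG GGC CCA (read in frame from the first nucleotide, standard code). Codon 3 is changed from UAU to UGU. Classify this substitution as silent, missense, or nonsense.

Position 8 falls in codon 3: UAU → Tyr.
After the substitution the codon is UGU → Cys.
Tyr ≠ Cys, so this is a missense mutation.

missense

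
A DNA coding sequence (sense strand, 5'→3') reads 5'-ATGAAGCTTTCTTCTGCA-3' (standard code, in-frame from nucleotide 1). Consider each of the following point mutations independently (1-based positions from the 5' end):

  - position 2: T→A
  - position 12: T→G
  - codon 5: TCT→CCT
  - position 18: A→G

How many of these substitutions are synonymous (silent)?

Codon 1: ATG (Met) → AAG (Lys) — missense.
Codon 4: TCT (Ser) → TCG (Ser) — synonymous.
Codon 5: TCT (Ser) → CCT (Pro) — missense.
Codon 6: GCA (Ala) → GCG (Ala) — synonymous.
Synonymous: 2 of 4.

2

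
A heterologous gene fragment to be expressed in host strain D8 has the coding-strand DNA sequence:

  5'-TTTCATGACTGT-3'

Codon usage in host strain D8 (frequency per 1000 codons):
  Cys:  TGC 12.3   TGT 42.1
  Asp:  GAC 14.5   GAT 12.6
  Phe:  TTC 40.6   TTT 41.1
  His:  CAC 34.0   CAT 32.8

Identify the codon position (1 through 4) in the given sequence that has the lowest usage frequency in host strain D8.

3

Codon 1 TTT (Phe): 41.1 per 1000.
Codon 2 CAT (His): 32.8 per 1000.
Codon 3 GAC (Asp): 14.5 per 1000.
Codon 4 TGT (Cys): 42.1 per 1000.
Lowest frequency is 14.5 at codon 3.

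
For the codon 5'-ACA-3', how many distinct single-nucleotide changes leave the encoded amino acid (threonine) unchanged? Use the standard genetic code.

Position 1: none → 0 synonymous.
Position 2: none → 0 synonymous.
Position 3: ACU, ACC, ACG → 3 synonymous.
Total: 0 + 0 + 3 = 3.

3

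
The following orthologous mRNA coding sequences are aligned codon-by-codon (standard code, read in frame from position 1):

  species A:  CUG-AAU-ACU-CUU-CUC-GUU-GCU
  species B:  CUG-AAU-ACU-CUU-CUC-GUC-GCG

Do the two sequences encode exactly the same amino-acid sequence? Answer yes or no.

yes

Codon 1: CUG Leu / CUG Leu — identical.
Codon 2: AAU Asn / AAU Asn — identical.
Codon 3: ACU Thr / ACU Thr — identical.
Codon 4: CUU Leu / CUU Leu — identical.
Codon 5: CUC Leu / CUC Leu — identical.
Codon 6: GUU Val / GUC Val — synonymous.
Codon 7: GCU Ala / GCG Ala — synonymous.
Nonsynonymous differences: 0 → same protein.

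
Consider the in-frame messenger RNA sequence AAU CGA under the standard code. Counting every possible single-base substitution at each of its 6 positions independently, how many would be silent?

Codon 1 (AAU, Asn): 1 synonymous substitution.
Codon 2 (CGA, Arg): 4 synonymous substitutions.
Total: 1 + 4 = 5.

5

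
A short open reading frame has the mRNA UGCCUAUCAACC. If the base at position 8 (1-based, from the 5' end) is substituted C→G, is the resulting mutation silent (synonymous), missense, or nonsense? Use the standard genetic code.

nonsense

Position 8 falls in codon 3: UCA → Ser.
After the substitution the codon is UGA → Stop.
The new codon is a stop codon, so this is a nonsense mutation.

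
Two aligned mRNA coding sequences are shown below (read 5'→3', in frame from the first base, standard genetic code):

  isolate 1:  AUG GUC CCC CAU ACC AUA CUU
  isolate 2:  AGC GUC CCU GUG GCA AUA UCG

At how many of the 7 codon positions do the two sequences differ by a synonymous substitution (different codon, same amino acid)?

1

Codon 1: AUG Met / AGC Ser — nonsynonymous.
Codon 2: GUC Val / GUC Val — identical.
Codon 3: CCC Pro / CCU Pro — synonymous.
Codon 4: CAU His / GUG Val — nonsynonymous.
Codon 5: ACC Thr / GCA Ala — nonsynonymous.
Codon 6: AUA Ile / AUA Ile — identical.
Codon 7: CUU Leu / UCG Ser — nonsynonymous.
Synonymous differences: 1.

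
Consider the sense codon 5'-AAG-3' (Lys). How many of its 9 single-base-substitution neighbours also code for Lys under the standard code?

Position 1: none → 0 synonymous.
Position 2: none → 0 synonymous.
Position 3: AAA → 1 synonymous.
Total: 0 + 0 + 1 = 1.

1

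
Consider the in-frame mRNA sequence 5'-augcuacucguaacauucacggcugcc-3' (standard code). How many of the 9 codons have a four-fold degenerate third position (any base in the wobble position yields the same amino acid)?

7

Codon 1 AUG (Met): third position 1-fold.
Codon 2 CUA (Leu): third position 4-fold.
Codon 3 CUC (Leu): third position 4-fold.
Codon 4 GUA (Val): third position 4-fold.
Codon 5 ACA (Thr): third position 4-fold.
Codon 6 UUC (Phe): third position 2-fold.
Codon 7 ACG (Thr): third position 4-fold.
Codon 8 GCU (Ala): third position 4-fold.
Codon 9 GCC (Ala): third position 4-fold.
Four-fold degenerate third positions: 7.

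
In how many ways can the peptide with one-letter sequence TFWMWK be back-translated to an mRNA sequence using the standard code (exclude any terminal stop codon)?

Thr: 4 codons.
Phe: 2 codons.
Trp: 1 codon.
Met: 1 codon.
Trp: 1 codon.
Lys: 2 codons.
4 × 2 × 1 × 1 × 1 × 2 = 16.

16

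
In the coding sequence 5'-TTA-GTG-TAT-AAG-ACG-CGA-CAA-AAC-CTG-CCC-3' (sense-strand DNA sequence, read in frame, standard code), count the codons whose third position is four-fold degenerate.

Codon 1 TTA (Leu): third position 2-fold.
Codon 2 GTG (Val): third position 4-fold.
Codon 3 TAT (Tyr): third position 2-fold.
Codon 4 AAG (Lys): third position 2-fold.
Codon 5 ACG (Thr): third position 4-fold.
Codon 6 CGA (Arg): third position 4-fold.
Codon 7 CAA (Gln): third position 2-fold.
Codon 8 AAC (Asn): third position 2-fold.
Codon 9 CTG (Leu): third position 4-fold.
Codon 10 CCC (Pro): third position 4-fold.
Four-fold degenerate third positions: 5.

5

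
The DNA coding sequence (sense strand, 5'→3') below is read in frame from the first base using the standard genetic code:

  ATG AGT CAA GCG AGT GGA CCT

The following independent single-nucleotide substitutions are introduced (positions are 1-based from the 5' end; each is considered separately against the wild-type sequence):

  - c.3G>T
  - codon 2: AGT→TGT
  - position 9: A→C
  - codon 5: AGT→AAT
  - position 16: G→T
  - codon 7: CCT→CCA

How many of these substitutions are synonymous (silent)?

1

Codon 1: ATG (Met) → ATT (Ile) — missense.
Codon 2: AGT (Ser) → TGT (Cys) — missense.
Codon 3: CAA (Gln) → CAC (His) — missense.
Codon 5: AGT (Ser) → AAT (Asn) — missense.
Codon 6: GGA (Gly) → TGA (Stop) — nonsense.
Codon 7: CCT (Pro) → CCA (Pro) — synonymous.
Synonymous: 1 of 6.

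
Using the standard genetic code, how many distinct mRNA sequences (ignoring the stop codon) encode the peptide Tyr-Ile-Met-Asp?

Tyr: 2 codons.
Ile: 3 codons.
Met: 1 codon.
Asp: 2 codons.
2 × 3 × 1 × 2 = 12.

12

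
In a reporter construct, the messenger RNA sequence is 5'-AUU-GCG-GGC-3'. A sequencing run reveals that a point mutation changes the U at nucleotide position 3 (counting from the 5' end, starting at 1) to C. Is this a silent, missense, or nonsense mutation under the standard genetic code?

silent

Position 3 falls in codon 1: AUU → Ile.
After the substitution the codon is AUC → Ile.
Both encode Ile, so the change is synonymous.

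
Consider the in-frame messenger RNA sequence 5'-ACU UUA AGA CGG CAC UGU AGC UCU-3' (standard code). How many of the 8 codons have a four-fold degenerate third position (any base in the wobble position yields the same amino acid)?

Codon 1 ACU (Thr): third position 4-fold.
Codon 2 UUA (Leu): third position 2-fold.
Codon 3 AGA (Arg): third position 2-fold.
Codon 4 CGG (Arg): third position 4-fold.
Codon 5 CAC (His): third position 2-fold.
Codon 6 UGU (Cys): third position 2-fold.
Codon 7 AGC (Ser): third position 2-fold.
Codon 8 UCU (Ser): third position 4-fold.
Four-fold degenerate third positions: 3.

3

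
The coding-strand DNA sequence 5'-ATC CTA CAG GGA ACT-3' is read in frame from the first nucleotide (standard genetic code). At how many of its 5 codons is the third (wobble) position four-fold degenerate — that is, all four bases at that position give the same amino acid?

Codon 1 ATC (Ile): third position 3-fold.
Codon 2 CTA (Leu): third position 4-fold.
Codon 3 CAG (Gln): third position 2-fold.
Codon 4 GGA (Gly): third position 4-fold.
Codon 5 ACT (Thr): third position 4-fold.
Four-fold degenerate third positions: 3.

3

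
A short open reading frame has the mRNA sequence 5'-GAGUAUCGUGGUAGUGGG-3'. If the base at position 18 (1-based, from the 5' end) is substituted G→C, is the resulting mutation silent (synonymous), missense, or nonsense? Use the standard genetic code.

Position 18 falls in codon 6: GGG → Gly.
After the substitution the codon is GGC → Gly.
Both encode Gly, so the change is synonymous.

silent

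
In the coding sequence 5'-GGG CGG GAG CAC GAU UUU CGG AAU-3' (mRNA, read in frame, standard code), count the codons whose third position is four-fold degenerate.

3

Codon 1 GGG (Gly): third position 4-fold.
Codon 2 CGG (Arg): third position 4-fold.
Codon 3 GAG (Glu): third position 2-fold.
Codon 4 CAC (His): third position 2-fold.
Codon 5 GAU (Asp): third position 2-fold.
Codon 6 UUU (Phe): third position 2-fold.
Codon 7 CGG (Arg): third position 4-fold.
Codon 8 AAU (Asn): third position 2-fold.
Four-fold degenerate third positions: 3.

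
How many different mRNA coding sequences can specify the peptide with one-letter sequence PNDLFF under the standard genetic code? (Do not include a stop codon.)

Pro: 4 codons.
Asn: 2 codons.
Asp: 2 codons.
Leu: 6 codons.
Phe: 2 codons.
Phe: 2 codons.
4 × 2 × 2 × 6 × 2 × 2 = 384.

384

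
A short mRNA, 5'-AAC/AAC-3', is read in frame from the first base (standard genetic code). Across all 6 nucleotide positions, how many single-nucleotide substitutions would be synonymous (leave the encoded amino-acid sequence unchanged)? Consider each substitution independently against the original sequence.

Codon 1 (AAC, Asn): 1 synonymous substitution.
Codon 2 (AAC, Asn): 1 synonymous substitution.
Total: 1 + 1 = 2.

2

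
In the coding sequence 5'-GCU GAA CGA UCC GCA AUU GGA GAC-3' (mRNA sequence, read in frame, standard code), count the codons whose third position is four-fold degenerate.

Codon 1 GCU (Ala): third position 4-fold.
Codon 2 GAA (Glu): third position 2-fold.
Codon 3 CGA (Arg): third position 4-fold.
Codon 4 UCC (Ser): third position 4-fold.
Codon 5 GCA (Ala): third position 4-fold.
Codon 6 AUU (Ile): third position 3-fold.
Codon 7 GGA (Gly): third position 4-fold.
Codon 8 GAC (Asp): third position 2-fold.
Four-fold degenerate third positions: 5.

5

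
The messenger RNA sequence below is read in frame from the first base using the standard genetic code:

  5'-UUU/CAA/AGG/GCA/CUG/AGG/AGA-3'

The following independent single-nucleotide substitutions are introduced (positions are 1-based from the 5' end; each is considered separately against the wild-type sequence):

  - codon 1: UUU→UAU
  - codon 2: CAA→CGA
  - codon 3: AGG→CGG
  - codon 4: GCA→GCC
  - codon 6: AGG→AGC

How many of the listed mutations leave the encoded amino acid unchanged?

2

Codon 1: UUU (Phe) → UAU (Tyr) — missense.
Codon 2: CAA (Gln) → CGA (Arg) — missense.
Codon 3: AGG (Arg) → CGG (Arg) — synonymous.
Codon 4: GCA (Ala) → GCC (Ala) — synonymous.
Codon 6: AGG (Arg) → AGC (Ser) — missense.
Synonymous: 2 of 5.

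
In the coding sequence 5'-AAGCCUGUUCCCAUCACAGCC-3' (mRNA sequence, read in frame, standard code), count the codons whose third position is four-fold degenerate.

5

Codon 1 AAG (Lys): third position 2-fold.
Codon 2 CCU (Pro): third position 4-fold.
Codon 3 GUU (Val): third position 4-fold.
Codon 4 CCC (Pro): third position 4-fold.
Codon 5 AUC (Ile): third position 3-fold.
Codon 6 ACA (Thr): third position 4-fold.
Codon 7 GCC (Ala): third position 4-fold.
Four-fold degenerate third positions: 5.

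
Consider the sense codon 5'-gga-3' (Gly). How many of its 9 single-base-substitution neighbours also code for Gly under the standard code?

Position 1: none → 0 synonymous.
Position 2: none → 0 synonymous.
Position 3: GGU, GGC, GGG → 3 synonymous.
Total: 0 + 0 + 3 = 3.

3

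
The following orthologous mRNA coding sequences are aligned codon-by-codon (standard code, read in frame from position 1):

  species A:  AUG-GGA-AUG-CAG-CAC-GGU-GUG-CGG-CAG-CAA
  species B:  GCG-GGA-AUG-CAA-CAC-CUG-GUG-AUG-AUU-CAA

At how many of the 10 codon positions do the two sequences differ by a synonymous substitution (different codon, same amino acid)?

1

Codon 1: AUG Met / GCG Ala — nonsynonymous.
Codon 2: GGA Gly / GGA Gly — identical.
Codon 3: AUG Met / AUG Met — identical.
Codon 4: CAG Gln / CAA Gln — synonymous.
Codon 5: CAC His / CAC His — identical.
Codon 6: GGU Gly / CUG Leu — nonsynonymous.
Codon 7: GUG Val / GUG Val — identical.
Codon 8: CGG Arg / AUG Met — nonsynonymous.
Codon 9: CAG Gln / AUU Ile — nonsynonymous.
Codon 10: CAA Gln / CAA Gln — identical.
Synonymous differences: 1.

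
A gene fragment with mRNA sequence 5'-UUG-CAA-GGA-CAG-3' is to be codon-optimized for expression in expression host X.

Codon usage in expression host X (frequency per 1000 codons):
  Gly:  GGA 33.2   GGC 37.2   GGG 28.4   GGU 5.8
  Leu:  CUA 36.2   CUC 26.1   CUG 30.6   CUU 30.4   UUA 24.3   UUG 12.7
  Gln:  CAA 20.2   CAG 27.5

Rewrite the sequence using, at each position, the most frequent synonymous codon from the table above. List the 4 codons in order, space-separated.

CUA CAG GGC CAG

Codon 1 (Leu): best is CUA at 36.2.
Codon 2 (Gln): best is CAG at 27.5.
Codon 3 (Gly): best is GGC at 37.2.
Codon 4 (Gln): best is CAG at 27.5.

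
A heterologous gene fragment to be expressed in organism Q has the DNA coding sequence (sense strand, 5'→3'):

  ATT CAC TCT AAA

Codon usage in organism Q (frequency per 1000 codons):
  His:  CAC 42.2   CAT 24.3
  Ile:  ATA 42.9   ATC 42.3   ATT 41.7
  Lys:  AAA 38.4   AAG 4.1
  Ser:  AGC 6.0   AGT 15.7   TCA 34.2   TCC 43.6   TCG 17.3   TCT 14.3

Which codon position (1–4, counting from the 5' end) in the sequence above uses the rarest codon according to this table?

Codon 1 ATT (Ile): 41.7 per 1000.
Codon 2 CAC (His): 42.2 per 1000.
Codon 3 TCT (Ser): 14.3 per 1000.
Codon 4 AAA (Lys): 38.4 per 1000.
Lowest frequency is 14.3 at codon 3.

3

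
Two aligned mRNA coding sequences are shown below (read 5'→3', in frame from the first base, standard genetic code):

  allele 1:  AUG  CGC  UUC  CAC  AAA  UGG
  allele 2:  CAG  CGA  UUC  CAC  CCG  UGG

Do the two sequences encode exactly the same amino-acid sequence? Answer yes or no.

Codon 1: AUG Met / CAG Gln — nonsynonymous.
Codon 2: CGC Arg / CGA Arg — synonymous.
Codon 3: UUC Phe / UUC Phe — identical.
Codon 4: CAC His / CAC His — identical.
Codon 5: AAA Lys / CCG Pro — nonsynonymous.
Codon 6: UGG Trp / UGG Trp — identical.
Nonsynonymous differences: 2 → different protein.

no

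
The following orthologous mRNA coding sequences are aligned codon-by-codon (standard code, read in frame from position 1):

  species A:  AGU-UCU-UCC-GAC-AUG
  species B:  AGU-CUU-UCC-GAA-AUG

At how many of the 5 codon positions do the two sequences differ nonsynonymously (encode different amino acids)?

2

Codon 1: AGU Ser / AGU Ser — identical.
Codon 2: UCU Ser / CUU Leu — nonsynonymous.
Codon 3: UCC Ser / UCC Ser — identical.
Codon 4: GAC Asp / GAA Glu — nonsynonymous.
Codon 5: AUG Met / AUG Met — identical.
Nonsynonymous differences: 2.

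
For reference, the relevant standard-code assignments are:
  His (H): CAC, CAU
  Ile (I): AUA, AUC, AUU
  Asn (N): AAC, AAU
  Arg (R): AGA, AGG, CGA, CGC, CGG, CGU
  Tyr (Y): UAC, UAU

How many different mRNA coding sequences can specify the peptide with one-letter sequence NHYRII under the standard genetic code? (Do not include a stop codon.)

432

Asn: 2 codons.
His: 2 codons.
Tyr: 2 codons.
Arg: 6 codons.
Ile: 3 codons.
Ile: 3 codons.
2 × 2 × 2 × 6 × 3 × 3 = 432.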